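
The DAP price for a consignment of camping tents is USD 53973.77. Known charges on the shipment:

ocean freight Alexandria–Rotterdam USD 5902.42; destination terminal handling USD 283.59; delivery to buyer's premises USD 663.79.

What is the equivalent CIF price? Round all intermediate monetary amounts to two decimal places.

Not relevant to the conversion: freight — on the seller under both DAP and CIF; already in the DAP price and stays in the CIF price.
From DAP to CIF, the seller no longer bears: destination terminal, delivery.
CIF price = 53973.77 − 283.59 − 663.79 = 53026.39

CIF price: USD 53026.39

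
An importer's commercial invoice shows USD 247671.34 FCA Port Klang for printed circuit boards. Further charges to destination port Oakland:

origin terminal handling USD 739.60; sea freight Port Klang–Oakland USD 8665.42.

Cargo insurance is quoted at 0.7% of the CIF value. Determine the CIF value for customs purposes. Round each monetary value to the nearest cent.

CIF value: USD 258888.58

Let C be the CIF value. C = FCA price + pre-shipment costs + freight + 0.7% × C
C − 0.7% × C = 247671.34 + 739.60 + 8665.42
0.993 × C = 257076.36
C = 257076.36 / 0.993 = 258888.58
Insurance premium = 0.7% × 258888.58 = 1812.22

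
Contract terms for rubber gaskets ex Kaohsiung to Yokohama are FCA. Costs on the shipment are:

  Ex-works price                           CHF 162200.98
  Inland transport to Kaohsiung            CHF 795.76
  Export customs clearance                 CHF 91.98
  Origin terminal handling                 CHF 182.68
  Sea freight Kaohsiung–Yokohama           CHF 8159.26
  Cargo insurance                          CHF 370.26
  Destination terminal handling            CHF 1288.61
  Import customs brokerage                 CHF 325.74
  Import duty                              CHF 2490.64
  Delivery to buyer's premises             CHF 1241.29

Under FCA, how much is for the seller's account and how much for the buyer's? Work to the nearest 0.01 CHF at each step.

Seller: CHF 163088.72; buyer: CHF 14058.48

FCA: the seller delivers export-cleared goods to the carrier; the buyer bears costs from that point.
Seller's account: goods 162200.98 + inland to port 795.76 + export clearance 91.98 = 163088.72
Buyer's account: origin terminal 182.68 + freight 8159.26 + insurance 370.26 + destination terminal 1288.61 + brokerage 325.74 + duty 2490.64 + delivery 1241.29 = 14058.48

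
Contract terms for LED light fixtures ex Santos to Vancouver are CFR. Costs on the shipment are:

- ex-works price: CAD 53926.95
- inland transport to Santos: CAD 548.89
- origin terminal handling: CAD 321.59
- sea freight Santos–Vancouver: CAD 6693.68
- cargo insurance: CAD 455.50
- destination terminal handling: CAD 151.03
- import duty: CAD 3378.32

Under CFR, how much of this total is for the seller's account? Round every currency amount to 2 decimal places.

CFR: the seller pays costs through ocean freight to the destination port, but not insurance.
Seller's account: goods 53926.95 + inland to port 548.89 + origin terminal 321.59 + freight 6693.68 = 61491.11
Buyer's account: insurance 455.50 + destination terminal 151.03 + duty 3378.32 = 3984.85

Seller's account: CAD 61491.11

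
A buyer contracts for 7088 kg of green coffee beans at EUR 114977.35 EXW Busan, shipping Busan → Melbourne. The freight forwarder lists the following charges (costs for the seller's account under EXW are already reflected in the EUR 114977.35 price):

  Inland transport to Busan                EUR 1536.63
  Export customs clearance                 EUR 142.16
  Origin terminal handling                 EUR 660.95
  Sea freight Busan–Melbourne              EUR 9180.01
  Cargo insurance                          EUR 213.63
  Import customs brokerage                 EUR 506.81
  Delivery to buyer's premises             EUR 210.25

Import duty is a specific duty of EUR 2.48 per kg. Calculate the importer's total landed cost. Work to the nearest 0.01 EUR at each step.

Total landed cost: EUR 145006.03

EXW: the seller makes goods available at their premises; the buyer bears all onward costs.
CIF value = EXW price + inland to port + export clearance + origin terminal + freight + insurance = 114977.35 + 1536.63 + 142.16 + 660.95 + 9180.01 + 213.63 = 126710.73
Import duty = 7088 × 2.48 = 17578.24
Buyer bears: inland to port 1536.63 + export clearance 142.16 + origin terminal 660.95 + freight 9180.01 + insurance 213.63 + brokerage 506.81 + delivery 210.25 + duty 17578.24 = 30028.68
Landed cost = invoice 114977.35 + 30028.68 = 145006.03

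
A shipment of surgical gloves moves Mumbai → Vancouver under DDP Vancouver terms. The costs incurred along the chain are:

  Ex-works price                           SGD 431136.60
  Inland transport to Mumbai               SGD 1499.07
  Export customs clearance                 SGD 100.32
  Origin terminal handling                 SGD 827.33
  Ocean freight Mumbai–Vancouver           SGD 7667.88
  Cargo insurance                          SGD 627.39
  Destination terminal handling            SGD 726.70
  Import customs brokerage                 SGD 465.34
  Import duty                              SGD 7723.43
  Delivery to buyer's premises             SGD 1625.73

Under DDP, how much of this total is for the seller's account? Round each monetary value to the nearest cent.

DDP: the seller bears all costs including import duty.
Seller's account: goods 431136.60 + inland to port 1499.07 + export clearance 100.32 + origin terminal 827.33 + freight 7667.88 + insurance 627.39 + destination terminal 726.70 + brokerage 465.34 + duty 7723.43 + delivery 1625.73 = 452399.79
Buyer's account: 0.00

Seller's account: SGD 452399.79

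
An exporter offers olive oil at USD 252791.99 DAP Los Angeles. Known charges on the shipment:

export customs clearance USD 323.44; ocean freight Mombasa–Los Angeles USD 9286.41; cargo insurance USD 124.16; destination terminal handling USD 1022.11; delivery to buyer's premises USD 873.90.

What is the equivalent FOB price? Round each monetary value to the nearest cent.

Not relevant to the conversion: export clearance — on the seller under both DAP and FOB; already in the DAP price and stays in the FOB price.
From DAP to FOB, the seller no longer bears: freight, insurance, destination terminal, delivery.
FOB price = 252791.99 − 9286.41 − 124.16 − 1022.11 − 873.90 = 241485.41

FOB price: USD 241485.41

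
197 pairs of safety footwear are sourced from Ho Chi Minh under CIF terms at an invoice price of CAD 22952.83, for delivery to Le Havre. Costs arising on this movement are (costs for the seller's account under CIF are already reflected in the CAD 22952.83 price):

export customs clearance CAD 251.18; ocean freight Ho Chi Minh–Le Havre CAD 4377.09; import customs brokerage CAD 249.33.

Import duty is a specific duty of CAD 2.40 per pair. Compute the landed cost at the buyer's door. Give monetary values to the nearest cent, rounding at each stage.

CIF: the seller pays costs through ocean freight and marine insurance to the destination port.
Already in the invoice (seller's account under CIF): export clearance, freight — exclude.
The CIF price already equals the CIF value: 22952.83
Import duty = 197 × 2.40 = 472.80
Buyer bears: brokerage 249.33 + duty 472.80 = 722.13
Landed cost = invoice 22952.83 + 722.13 = 23674.96

Total landed cost: CAD 23674.96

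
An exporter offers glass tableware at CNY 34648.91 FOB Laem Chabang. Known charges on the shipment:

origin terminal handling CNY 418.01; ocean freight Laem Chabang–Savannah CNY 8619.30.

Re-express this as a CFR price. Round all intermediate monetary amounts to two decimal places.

Not relevant to the conversion: origin terminal — on the seller under both FOB and CFR; already in the FOB price and stays in the CFR price.
From FOB to CFR, the seller additionally bears: freight.
CFR price = 34648.91 + 8619.30 = 43268.21

CFR price: CNY 43268.21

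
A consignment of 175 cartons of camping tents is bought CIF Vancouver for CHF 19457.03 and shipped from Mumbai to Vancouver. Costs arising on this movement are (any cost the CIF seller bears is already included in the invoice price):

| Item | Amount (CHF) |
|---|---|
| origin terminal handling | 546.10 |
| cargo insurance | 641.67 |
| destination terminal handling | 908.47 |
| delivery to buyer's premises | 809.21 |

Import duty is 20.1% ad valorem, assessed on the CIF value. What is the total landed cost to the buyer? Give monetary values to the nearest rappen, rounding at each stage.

Total landed cost: CHF 25085.57

CIF: the seller pays costs through ocean freight and marine insurance to the destination port.
Already in the invoice (seller's account under CIF): origin terminal, insurance — exclude.
The CIF price already equals the CIF value: 19457.03
Import duty = 19457.03 × 20.1% = 3910.86
Buyer bears: destination terminal 908.47 + delivery 809.21 + duty 3910.86 = 5628.54
Landed cost = invoice 19457.03 + 5628.54 = 25085.57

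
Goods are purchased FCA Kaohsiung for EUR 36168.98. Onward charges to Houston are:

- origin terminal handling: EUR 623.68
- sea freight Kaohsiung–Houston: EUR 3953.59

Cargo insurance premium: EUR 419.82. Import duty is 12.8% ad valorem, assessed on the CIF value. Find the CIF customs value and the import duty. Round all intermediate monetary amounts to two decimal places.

CIF = FCA price + pre-shipment costs + freight + insurance
CIF = 36168.98 + 623.68 + 3953.59 + 419.82 = 41166.07
Import duty = 41166.07 × 12.8% = 5269.26

CIF value: EUR 41166.07; import duty: EUR 5269.26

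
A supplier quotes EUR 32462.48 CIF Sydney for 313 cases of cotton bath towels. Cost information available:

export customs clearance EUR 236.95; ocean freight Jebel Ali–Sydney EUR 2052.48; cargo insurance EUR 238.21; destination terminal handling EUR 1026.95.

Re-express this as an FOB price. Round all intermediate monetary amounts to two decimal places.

FOB price: EUR 30171.79

Not relevant to the conversion: export clearance — on the seller under both CIF and FOB; already in the CIF price and stays in the FOB price. destination terminal — on the buyer under both terms; not part of either seller's price.
From CIF to FOB, the seller no longer bears: freight, insurance.
FOB price = 32462.48 − 2052.48 − 238.21 = 30171.79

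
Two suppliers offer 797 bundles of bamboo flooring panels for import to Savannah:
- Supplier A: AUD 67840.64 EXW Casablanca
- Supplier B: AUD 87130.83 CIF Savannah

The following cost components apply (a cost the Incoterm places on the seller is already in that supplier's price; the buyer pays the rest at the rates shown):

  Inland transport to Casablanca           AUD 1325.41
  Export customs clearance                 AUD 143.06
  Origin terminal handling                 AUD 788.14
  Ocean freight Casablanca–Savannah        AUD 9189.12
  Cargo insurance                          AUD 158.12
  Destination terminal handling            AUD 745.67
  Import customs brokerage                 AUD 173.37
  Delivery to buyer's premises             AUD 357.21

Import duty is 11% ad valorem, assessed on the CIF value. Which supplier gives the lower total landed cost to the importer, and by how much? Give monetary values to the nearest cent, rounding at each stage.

Supplier A (EXW):
CIF value = EXW price + inland to port + export clearance + origin terminal + freight + insurance = 67840.64 + 1325.41 + 143.06 + 788.14 + 9189.12 + 158.12 = 79444.49
Import duty = 79444.49 × 11% = 8738.89
Buyer bears (A): 1325.41 + 143.06 + 788.14 + 9189.12 + 158.12 + 745.67 + 173.37 + 357.21 = 12880.10
Landed cost (A) = invoice 67840.64 + 12880.10 + duty 8738.89 = 89459.63
Supplier B (CIF):
The CIF price already equals the CIF value: 87130.83
Import duty = 87130.83 × 11% = 9584.39
Buyer bears (B): 745.67 + 173.37 + 357.21 = 1276.25
Landed cost (B) = invoice 87130.83 + 1276.25 + duty 9584.39 = 97991.47
Difference = |89459.63 − 97991.47| = 8531.84

Supplier A is cheaper by AUD 8531.84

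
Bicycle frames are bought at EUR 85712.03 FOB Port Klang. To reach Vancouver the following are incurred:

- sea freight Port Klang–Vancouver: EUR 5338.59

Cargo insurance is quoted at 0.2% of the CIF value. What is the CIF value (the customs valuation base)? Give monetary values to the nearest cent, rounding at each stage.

Let C be the CIF value. C = FOB price + freight + 0.2% × C
C − 0.2% × C = 85712.03 + 5338.59
0.998 × C = 91050.62
C = 91050.62 / 0.998 = 91233.09
Insurance premium = 0.2% × 91233.09 = 182.47

CIF value: EUR 91233.09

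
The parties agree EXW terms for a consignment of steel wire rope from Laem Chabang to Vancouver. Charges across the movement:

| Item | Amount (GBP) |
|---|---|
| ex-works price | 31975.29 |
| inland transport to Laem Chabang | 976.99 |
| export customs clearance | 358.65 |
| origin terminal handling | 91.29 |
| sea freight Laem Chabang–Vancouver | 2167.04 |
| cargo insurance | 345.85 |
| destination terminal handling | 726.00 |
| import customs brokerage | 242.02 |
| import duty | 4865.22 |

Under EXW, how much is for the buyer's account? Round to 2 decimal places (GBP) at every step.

EXW: the seller makes goods available at their premises; the buyer bears all onward costs.
Seller's account: goods 31975.29 = 31975.29
Buyer's account: inland to port 976.99 + export clearance 358.65 + origin terminal 91.29 + freight 2167.04 + insurance 345.85 + destination terminal 726.00 + brokerage 242.02 + duty 4865.22 = 9773.06

Buyer's account: GBP 9773.06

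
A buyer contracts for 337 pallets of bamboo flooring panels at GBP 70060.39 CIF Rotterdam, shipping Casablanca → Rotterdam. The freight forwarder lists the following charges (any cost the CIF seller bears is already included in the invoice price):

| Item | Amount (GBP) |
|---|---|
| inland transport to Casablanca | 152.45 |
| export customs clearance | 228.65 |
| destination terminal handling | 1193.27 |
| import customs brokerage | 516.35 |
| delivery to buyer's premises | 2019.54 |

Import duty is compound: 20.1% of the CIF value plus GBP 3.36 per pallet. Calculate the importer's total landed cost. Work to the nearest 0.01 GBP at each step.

Total landed cost: GBP 89004.01

CIF: the seller pays costs through ocean freight and marine insurance to the destination port.
Already in the invoice (seller's account under CIF): inland to port, export clearance — exclude.
The CIF price already equals the CIF value: 70060.39
Ad valorem component: 70060.39 × 20.1% = 14082.14
Specific component: 337 × 3.36 = 1132.32
Import duty = 14082.14 + 1132.32 = 15214.46
Buyer bears: destination terminal 1193.27 + brokerage 516.35 + delivery 2019.54 + duty 15214.46 = 18943.62
Landed cost = invoice 70060.39 + 18943.62 = 89004.01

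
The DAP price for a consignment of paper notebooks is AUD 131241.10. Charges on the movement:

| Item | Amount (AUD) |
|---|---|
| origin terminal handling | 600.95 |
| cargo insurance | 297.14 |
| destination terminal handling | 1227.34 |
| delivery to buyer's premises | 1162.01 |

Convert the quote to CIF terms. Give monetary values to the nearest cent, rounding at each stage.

CIF price: AUD 128851.75

Not relevant to the conversion: origin terminal, insurance — on the seller under both DAP and CIF; already in the DAP price and stays in the CIF price.
From DAP to CIF, the seller no longer bears: destination terminal, delivery.
CIF price = 131241.10 − 1227.34 − 1162.01 = 128851.75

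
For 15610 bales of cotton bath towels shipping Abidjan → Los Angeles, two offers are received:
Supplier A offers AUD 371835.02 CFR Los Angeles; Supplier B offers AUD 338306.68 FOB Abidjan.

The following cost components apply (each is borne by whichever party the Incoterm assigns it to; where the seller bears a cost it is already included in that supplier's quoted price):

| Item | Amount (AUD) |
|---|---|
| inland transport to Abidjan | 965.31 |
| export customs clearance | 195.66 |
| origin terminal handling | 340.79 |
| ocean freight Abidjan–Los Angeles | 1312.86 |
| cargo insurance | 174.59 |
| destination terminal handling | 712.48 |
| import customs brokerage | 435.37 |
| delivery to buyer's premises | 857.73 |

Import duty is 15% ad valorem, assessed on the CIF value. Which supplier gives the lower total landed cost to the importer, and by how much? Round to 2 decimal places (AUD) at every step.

Supplier A (CFR):
CIF value = CFR price + insurance = 371835.02 + 174.59 = 372009.61
Import duty = 372009.61 × 15% = 55801.44
Buyer bears (A): 174.59 + 712.48 + 435.37 + 857.73 = 2180.17
Landed cost (A) = invoice 371835.02 + 2180.17 + duty 55801.44 = 429816.63
Supplier B (FOB):
CIF value = FOB price + freight + insurance = 338306.68 + 1312.86 + 174.59 = 339794.13
Import duty = 339794.13 × 15% = 50969.12
Buyer bears (B): 1312.86 + 174.59 + 712.48 + 435.37 + 857.73 = 3493.03
Landed cost (B) = invoice 338306.68 + 3493.03 + duty 50969.12 = 392768.83
Difference = |429816.63 − 392768.83| = 37047.80

Supplier B is cheaper by AUD 37047.80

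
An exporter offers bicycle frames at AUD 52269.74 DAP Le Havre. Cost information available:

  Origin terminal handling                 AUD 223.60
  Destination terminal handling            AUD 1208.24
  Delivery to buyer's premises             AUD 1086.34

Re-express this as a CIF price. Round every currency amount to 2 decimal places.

Not relevant to the conversion: origin terminal — on the seller under both DAP and CIF; already in the DAP price and stays in the CIF price.
From DAP to CIF, the seller no longer bears: destination terminal, delivery.
CIF price = 52269.74 − 1208.24 − 1086.34 = 49975.16

CIF price: AUD 49975.16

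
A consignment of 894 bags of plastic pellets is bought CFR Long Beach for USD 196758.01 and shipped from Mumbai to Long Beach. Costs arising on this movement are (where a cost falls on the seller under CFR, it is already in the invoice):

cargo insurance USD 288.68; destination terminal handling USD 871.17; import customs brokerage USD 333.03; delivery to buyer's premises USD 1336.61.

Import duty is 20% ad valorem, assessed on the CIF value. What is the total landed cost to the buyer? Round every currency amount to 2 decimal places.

CFR: the seller pays costs through ocean freight to the destination port, but not insurance.
CIF value = CFR price + insurance = 196758.01 + 288.68 = 197046.69
Import duty = 197046.69 × 20% = 39409.34
Buyer bears: insurance 288.68 + destination terminal 871.17 + brokerage 333.03 + delivery 1336.61 + duty 39409.34 = 42238.83
Landed cost = invoice 196758.01 + 42238.83 = 238996.84

Total landed cost: USD 238996.84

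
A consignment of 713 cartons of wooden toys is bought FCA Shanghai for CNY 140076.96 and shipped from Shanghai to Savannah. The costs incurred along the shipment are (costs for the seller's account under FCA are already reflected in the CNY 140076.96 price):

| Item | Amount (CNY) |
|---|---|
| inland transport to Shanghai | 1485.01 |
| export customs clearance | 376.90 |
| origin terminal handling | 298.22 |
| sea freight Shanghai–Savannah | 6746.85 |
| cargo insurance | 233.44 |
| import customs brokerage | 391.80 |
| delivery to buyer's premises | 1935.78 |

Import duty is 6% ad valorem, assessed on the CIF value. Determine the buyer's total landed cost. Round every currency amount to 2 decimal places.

Total landed cost: CNY 158524.38

FCA: the seller delivers export-cleared goods to the carrier; the buyer bears costs from that point.
Already in the invoice (seller's account under FCA): inland to port, export clearance — exclude.
CIF value = FCA price + origin terminal + freight + insurance = 140076.96 + 298.22 + 6746.85 + 233.44 = 147355.47
Import duty = 147355.47 × 6% = 8841.33
Buyer bears: origin terminal 298.22 + freight 6746.85 + insurance 233.44 + brokerage 391.80 + delivery 1935.78 + duty 8841.33 = 18447.42
Landed cost = invoice 140076.96 + 18447.42 = 158524.38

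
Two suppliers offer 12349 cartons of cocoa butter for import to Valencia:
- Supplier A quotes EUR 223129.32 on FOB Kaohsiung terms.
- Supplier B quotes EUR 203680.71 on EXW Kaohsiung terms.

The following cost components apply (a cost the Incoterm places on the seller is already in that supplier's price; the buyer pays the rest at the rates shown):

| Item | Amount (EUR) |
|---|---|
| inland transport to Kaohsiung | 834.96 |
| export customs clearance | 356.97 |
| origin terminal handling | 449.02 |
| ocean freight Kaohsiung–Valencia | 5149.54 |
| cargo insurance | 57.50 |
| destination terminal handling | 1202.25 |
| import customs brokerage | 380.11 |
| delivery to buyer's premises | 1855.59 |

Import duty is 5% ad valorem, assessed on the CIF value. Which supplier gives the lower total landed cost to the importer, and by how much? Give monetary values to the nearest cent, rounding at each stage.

Supplier B is cheaper by EUR 18698.04

Supplier A (FOB):
CIF value = FOB price + freight + insurance = 223129.32 + 5149.54 + 57.50 = 228336.36
Import duty = 228336.36 × 5% = 11416.82
Buyer bears (A): 5149.54 + 57.50 + 1202.25 + 380.11 + 1855.59 = 8644.99
Landed cost (A) = invoice 223129.32 + 8644.99 + duty 11416.82 = 243191.13
Supplier B (EXW):
CIF value = EXW price + inland to port + export clearance + origin terminal + freight + insurance = 203680.71 + 834.96 + 356.97 + 449.02 + 5149.54 + 57.50 = 210528.70
Import duty = 210528.70 × 5% = 10526.44
Buyer bears (B): 834.96 + 356.97 + 449.02 + 5149.54 + 57.50 + 1202.25 + 380.11 + 1855.59 = 10285.94
Landed cost (B) = invoice 203680.71 + 10285.94 + duty 10526.44 = 224493.09
Difference = |243191.13 − 224493.09| = 18698.04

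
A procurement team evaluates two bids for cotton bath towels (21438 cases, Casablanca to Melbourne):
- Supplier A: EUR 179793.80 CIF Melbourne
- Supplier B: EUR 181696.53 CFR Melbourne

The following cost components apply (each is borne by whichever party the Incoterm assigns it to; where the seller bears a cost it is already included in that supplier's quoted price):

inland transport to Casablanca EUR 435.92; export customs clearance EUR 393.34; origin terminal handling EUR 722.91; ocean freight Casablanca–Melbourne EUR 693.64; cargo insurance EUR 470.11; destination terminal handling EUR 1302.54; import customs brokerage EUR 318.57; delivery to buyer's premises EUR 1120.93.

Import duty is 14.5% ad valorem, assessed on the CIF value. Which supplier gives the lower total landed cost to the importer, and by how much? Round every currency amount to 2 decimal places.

Supplier A (CIF):
The CIF price already equals the CIF value: 179793.80
Import duty = 179793.80 × 14.5% = 26070.10
Buyer bears (A): 1302.54 + 318.57 + 1120.93 = 2742.04
Landed cost (A) = invoice 179793.80 + 2742.04 + duty 26070.10 = 208605.94
Supplier B (CFR):
CIF value = CFR price + insurance = 181696.53 + 470.11 = 182166.64
Import duty = 182166.64 × 14.5% = 26414.16
Buyer bears (B): 470.11 + 1302.54 + 318.57 + 1120.93 = 3212.15
Landed cost (B) = invoice 181696.53 + 3212.15 + duty 26414.16 = 211322.84
Difference = |208605.94 − 211322.84| = 2716.90

Supplier A is cheaper by EUR 2716.90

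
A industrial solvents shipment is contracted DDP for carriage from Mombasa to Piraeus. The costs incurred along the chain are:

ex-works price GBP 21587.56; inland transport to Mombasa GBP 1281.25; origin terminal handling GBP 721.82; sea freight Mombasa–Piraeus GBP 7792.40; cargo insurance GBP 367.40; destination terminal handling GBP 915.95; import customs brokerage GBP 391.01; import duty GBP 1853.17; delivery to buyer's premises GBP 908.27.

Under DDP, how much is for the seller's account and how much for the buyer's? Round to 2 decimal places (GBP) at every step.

DDP: the seller bears all costs including import duty.
Seller's account: goods 21587.56 + inland to port 1281.25 + origin terminal 721.82 + freight 7792.40 + insurance 367.40 + destination terminal 915.95 + brokerage 391.01 + duty 1853.17 + delivery 908.27 = 35818.83
Buyer's account: 0.00

Seller: GBP 35818.83; buyer: GBP 0.00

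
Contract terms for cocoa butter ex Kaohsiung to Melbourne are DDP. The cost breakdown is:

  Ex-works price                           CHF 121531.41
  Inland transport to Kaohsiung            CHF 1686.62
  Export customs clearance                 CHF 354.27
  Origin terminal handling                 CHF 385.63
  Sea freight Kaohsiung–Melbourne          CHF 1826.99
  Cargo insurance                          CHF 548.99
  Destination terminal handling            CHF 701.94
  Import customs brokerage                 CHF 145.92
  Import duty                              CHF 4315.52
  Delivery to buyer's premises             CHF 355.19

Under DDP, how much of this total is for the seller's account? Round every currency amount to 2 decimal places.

Seller's account: CHF 131852.48

DDP: the seller bears all costs including import duty.
Seller's account: goods 121531.41 + inland to port 1686.62 + export clearance 354.27 + origin terminal 385.63 + freight 1826.99 + insurance 548.99 + destination terminal 701.94 + brokerage 145.92 + duty 4315.52 + delivery 355.19 = 131852.48
Buyer's account: 0.00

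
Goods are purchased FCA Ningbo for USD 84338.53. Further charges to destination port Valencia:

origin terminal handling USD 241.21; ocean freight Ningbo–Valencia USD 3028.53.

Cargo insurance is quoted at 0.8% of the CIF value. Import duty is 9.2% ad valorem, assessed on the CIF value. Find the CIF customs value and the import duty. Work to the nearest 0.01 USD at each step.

CIF value: USD 88314.79; import duty: USD 8124.96

Let C be the CIF value. C = FCA price + pre-shipment costs + freight + 0.8% × C
C − 0.8% × C = 84338.53 + 241.21 + 3028.53
0.992 × C = 87608.27
C = 87608.27 / 0.992 = 88314.79
Insurance premium = 0.8% × 88314.79 = 706.52
Import duty = 88314.79 × 9.2% = 8124.96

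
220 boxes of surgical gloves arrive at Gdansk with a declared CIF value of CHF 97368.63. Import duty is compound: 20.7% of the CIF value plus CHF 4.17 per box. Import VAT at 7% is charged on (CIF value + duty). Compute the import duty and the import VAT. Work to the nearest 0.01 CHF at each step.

Import duty: CHF 21072.71; import VAT: CHF 8290.89

Ad valorem component: 97368.63 × 20.7% = 20155.31
Specific component: 220 × 4.17 = 917.40
Import duty = 20155.31 + 917.40 = 21072.71
VAT base = CIF + duty = 97368.63 + 21072.71 = 118441.34
Import VAT = 118441.34 × 7% = 8290.89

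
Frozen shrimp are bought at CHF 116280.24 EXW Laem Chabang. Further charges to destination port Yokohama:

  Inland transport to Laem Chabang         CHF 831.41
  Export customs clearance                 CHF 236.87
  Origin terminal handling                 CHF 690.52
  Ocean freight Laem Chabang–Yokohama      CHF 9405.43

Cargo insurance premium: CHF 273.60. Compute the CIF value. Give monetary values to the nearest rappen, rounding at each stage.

CIF value: CHF 127718.07

CIF = EXW price + pre-shipment costs + freight + insurance
CIF = 116280.24 + 831.41 + 236.87 + 690.52 + 9405.43 + 273.60 = 127718.07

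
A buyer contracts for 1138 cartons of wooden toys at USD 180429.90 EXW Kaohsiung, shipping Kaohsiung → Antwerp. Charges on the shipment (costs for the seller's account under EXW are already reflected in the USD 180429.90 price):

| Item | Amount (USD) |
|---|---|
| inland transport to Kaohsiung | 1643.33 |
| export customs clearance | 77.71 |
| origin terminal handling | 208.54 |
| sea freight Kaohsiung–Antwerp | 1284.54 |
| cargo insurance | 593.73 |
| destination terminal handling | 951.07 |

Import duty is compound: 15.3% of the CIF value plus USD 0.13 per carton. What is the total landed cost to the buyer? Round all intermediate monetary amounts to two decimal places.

EXW: the seller makes goods available at their premises; the buyer bears all onward costs.
CIF value = EXW price + inland to port + export clearance + origin terminal + freight + insurance = 180429.90 + 1643.33 + 77.71 + 208.54 + 1284.54 + 593.73 = 184237.75
Ad valorem component: 184237.75 × 15.3% = 28188.38
Specific component: 1138 × 0.13 = 147.94
Import duty = 28188.38 + 147.94 = 28336.32
Buyer bears: inland to port 1643.33 + export clearance 77.71 + origin terminal 208.54 + freight 1284.54 + insurance 593.73 + destination terminal 951.07 + duty 28336.32 = 33095.24
Landed cost = invoice 180429.90 + 33095.24 = 213525.14

Total landed cost: USD 213525.14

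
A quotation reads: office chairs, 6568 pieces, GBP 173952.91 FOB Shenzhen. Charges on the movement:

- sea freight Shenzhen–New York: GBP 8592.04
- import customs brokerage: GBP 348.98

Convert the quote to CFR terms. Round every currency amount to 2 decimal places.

CFR price: GBP 182544.95

Not relevant to the conversion: brokerage — on the buyer under both terms; not part of either seller's price.
From FOB to CFR, the seller additionally bears: freight.
CFR price = 173952.91 + 8592.04 = 182544.95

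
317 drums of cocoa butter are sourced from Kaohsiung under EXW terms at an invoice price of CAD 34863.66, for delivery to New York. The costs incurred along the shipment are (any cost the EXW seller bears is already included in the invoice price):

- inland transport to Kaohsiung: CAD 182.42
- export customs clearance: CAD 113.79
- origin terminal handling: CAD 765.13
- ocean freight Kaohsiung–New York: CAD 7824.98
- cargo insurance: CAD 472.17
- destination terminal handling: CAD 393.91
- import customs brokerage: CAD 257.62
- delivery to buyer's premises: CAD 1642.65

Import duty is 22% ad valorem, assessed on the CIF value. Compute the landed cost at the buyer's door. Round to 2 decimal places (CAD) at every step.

Total landed cost: CAD 56245.20

EXW: the seller makes goods available at their premises; the buyer bears all onward costs.
CIF value = EXW price + inland to port + export clearance + origin terminal + freight + insurance = 34863.66 + 182.42 + 113.79 + 765.13 + 7824.98 + 472.17 = 44222.15
Import duty = 44222.15 × 22% = 9728.87
Buyer bears: inland to port 182.42 + export clearance 113.79 + origin terminal 765.13 + freight 7824.98 + insurance 472.17 + destination terminal 393.91 + brokerage 257.62 + delivery 1642.65 + duty 9728.87 = 21381.54
Landed cost = invoice 34863.66 + 21381.54 = 56245.20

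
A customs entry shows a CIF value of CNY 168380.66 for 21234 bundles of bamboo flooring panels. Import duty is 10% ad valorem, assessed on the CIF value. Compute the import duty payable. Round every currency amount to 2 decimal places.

Import duty: CNY 16838.07

Import duty = 168380.66 × 10% = 16838.07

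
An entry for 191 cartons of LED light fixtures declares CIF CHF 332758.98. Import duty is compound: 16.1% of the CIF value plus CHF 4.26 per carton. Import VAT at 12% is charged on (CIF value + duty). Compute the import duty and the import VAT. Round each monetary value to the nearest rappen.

Ad valorem component: 332758.98 × 16.1% = 53574.20
Specific component: 191 × 4.26 = 813.66
Import duty = 53574.20 + 813.66 = 54387.86
VAT base = CIF + duty = 332758.98 + 54387.86 = 387146.84
Import VAT = 387146.84 × 12% = 46457.62

Import duty: CHF 54387.86; import VAT: CHF 46457.62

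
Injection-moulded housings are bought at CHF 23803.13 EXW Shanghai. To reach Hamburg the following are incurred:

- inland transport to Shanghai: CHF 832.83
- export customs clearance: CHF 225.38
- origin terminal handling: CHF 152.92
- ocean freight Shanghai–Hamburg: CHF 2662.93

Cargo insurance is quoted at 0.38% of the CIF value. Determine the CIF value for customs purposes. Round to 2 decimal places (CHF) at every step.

CIF value: CHF 27782.76

Let C be the CIF value. C = EXW price + pre-shipment costs + freight + 0.38% × C
C − 0.38% × C = 23803.13 + 832.83 + 225.38 + 152.92 + 2662.93
0.9962 × C = 27677.19
C = 27677.19 / 0.9962 = 27782.76
Insurance premium = 0.38% × 27782.76 = 105.57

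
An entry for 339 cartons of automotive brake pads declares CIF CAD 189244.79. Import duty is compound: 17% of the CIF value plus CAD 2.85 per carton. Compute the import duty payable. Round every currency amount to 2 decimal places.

Ad valorem component: 189244.79 × 17% = 32171.61
Specific component: 339 × 2.85 = 966.15
Import duty = 32171.61 + 966.15 = 33137.76

Import duty: CAD 33137.76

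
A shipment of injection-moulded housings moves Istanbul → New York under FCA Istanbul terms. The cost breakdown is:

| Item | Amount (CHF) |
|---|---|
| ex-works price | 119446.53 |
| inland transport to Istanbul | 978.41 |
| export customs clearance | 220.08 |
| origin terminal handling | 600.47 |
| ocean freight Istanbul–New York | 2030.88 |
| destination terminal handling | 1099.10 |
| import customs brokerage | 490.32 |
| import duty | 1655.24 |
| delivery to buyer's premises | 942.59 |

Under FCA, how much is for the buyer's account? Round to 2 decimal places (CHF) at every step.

Buyer's account: CHF 6818.60

FCA: the seller delivers export-cleared goods to the carrier; the buyer bears costs from that point.
Seller's account: goods 119446.53 + inland to port 978.41 + export clearance 220.08 = 120645.02
Buyer's account: origin terminal 600.47 + freight 2030.88 + destination terminal 1099.10 + brokerage 490.32 + duty 1655.24 + delivery 942.59 = 6818.60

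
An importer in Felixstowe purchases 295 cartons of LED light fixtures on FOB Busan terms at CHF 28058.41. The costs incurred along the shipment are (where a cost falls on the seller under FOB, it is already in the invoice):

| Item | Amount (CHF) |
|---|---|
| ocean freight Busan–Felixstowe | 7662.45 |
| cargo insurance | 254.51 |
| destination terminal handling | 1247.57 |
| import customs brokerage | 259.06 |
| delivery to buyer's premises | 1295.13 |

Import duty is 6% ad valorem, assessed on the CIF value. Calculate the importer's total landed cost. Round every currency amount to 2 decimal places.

FOB: the seller bears costs until goods are on board at the origin port; the buyer bears freight, insurance and all costs thereafter.
CIF value = FOB price + freight + insurance = 28058.41 + 7662.45 + 254.51 = 35975.37
Import duty = 35975.37 × 6% = 2158.52
Buyer bears: freight 7662.45 + insurance 254.51 + destination terminal 1247.57 + brokerage 259.06 + delivery 1295.13 + duty 2158.52 = 12877.24
Landed cost = invoice 28058.41 + 12877.24 = 40935.65

Total landed cost: CHF 40935.65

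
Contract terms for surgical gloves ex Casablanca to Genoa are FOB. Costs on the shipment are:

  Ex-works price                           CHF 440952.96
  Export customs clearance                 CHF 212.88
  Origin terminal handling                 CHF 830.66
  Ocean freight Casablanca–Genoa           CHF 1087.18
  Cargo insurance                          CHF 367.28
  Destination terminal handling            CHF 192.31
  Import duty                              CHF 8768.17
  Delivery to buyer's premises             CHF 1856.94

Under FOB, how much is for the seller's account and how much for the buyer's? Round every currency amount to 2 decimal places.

Seller: CHF 441996.50; buyer: CHF 12271.88

FOB: the seller bears costs until goods are on board at the origin port; the buyer bears freight, insurance and all costs thereafter.
Seller's account: goods 440952.96 + export clearance 212.88 + origin terminal 830.66 = 441996.50
Buyer's account: freight 1087.18 + insurance 367.28 + destination terminal 192.31 + duty 8768.17 + delivery 1856.94 = 12271.88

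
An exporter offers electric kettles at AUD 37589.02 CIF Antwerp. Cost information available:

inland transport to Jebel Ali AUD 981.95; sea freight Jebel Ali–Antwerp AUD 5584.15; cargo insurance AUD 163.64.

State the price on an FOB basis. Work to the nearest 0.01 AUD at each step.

Not relevant to the conversion: inland to port — on the seller under both CIF and FOB; already in the CIF price and stays in the FOB price.
From CIF to FOB, the seller no longer bears: freight, insurance.
FOB price = 37589.02 − 5584.15 − 163.64 = 31841.23

FOB price: AUD 31841.23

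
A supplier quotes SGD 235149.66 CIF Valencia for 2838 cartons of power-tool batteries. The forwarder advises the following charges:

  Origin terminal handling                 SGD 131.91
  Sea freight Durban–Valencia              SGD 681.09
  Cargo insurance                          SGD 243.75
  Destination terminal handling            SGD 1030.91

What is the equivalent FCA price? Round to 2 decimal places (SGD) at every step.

Not relevant to the conversion: destination terminal — on the buyer under both terms; not part of either seller's price.
From CIF to FCA, the seller no longer bears: origin terminal, freight, insurance.
FCA price = 235149.66 − 131.91 − 681.09 − 243.75 = 234092.91

FCA price: SGD 234092.91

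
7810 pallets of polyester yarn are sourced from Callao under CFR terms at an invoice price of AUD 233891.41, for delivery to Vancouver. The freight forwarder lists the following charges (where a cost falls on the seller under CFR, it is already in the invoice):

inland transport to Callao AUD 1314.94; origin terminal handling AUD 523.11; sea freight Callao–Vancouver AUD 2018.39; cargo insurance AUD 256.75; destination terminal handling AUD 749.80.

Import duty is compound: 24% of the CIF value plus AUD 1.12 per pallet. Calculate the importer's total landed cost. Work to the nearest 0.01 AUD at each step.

CFR: the seller pays costs through ocean freight to the destination port, but not insurance.
Already in the invoice (seller's account under CFR): inland to port, origin terminal, freight — exclude.
CIF value = CFR price + insurance = 233891.41 + 256.75 = 234148.16
Ad valorem component: 234148.16 × 24% = 56195.56
Specific component: 7810 × 1.12 = 8747.20
Import duty = 56195.56 + 8747.20 = 64942.76
Buyer bears: insurance 256.75 + destination terminal 749.80 + duty 64942.76 = 65949.31
Landed cost = invoice 233891.41 + 65949.31 = 299840.72

Total landed cost: AUD 299840.72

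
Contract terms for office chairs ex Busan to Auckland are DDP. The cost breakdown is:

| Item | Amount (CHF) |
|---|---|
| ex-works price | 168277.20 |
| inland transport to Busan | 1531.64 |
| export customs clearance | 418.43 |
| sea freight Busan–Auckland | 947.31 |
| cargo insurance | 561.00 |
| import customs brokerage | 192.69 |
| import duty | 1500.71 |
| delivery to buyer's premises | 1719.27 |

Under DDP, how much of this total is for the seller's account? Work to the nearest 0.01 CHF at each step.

DDP: the seller bears all costs including import duty.
Seller's account: goods 168277.20 + inland to port 1531.64 + export clearance 418.43 + freight 947.31 + insurance 561.00 + brokerage 192.69 + duty 1500.71 + delivery 1719.27 = 175148.25
Buyer's account: 0.00

Seller's account: CHF 175148.25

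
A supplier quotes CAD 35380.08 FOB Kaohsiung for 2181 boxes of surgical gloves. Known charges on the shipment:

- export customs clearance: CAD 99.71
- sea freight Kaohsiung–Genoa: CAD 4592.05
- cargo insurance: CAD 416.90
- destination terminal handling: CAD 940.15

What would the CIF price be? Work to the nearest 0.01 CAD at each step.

CIF price: CAD 40389.03

Not relevant to the conversion: export clearance — on the seller under both FOB and CIF; already in the FOB price and stays in the CIF price. destination terminal — on the buyer under both terms; not part of either seller's price.
From FOB to CIF, the seller additionally bears: freight, insurance.
CIF price = 35380.08 + 4592.05 + 416.90 = 40389.03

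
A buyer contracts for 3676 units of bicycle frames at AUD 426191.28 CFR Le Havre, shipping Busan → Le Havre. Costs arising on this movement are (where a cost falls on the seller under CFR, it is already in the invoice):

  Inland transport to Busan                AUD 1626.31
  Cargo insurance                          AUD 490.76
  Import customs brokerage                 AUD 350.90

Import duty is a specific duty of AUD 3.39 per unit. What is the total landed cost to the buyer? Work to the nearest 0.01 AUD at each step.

CFR: the seller pays costs through ocean freight to the destination port, but not insurance.
Already in the invoice (seller's account under CFR): inland to port — exclude.
CIF value = CFR price + insurance = 426191.28 + 490.76 = 426682.04
Import duty = 3676 × 3.39 = 12461.64
Buyer bears: insurance 490.76 + brokerage 350.90 + duty 12461.64 = 13303.30
Landed cost = invoice 426191.28 + 13303.30 = 439494.58

Total landed cost: AUD 439494.58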